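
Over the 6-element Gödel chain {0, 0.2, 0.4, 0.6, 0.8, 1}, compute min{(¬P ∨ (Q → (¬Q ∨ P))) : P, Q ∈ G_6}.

The minimum is attained at P = 0.2, Q = 0.4:
  ¬P: Gödel ¬ of 0.2 = 0 (operand ≠ 0)
  ¬Q: Gödel ¬ of 0.4 = 0 (operand ≠ 0)
  (¬Q ∨ P) = max(0, 0.2) = 0.2
  (Q → (¬Q ∨ P)): 0.4 > 0.2, so result = 0.2
  (¬P ∨ (Q → (¬Q ∨ P))) = max(0, 0.2) = 0.2
Checking all 36 assignments confirms none give a value below 0.20.

0.20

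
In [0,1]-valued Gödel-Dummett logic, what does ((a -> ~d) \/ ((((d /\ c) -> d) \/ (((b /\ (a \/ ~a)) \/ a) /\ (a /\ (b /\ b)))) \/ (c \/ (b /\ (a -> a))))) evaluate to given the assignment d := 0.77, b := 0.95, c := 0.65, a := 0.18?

~d: Gödel ¬ of 0.77 = 0 (operand ≠ 0)
(a -> ~d): 0.18 > 0, so result = 0
(d /\ c) = min(0.77, 0.65) = 0.65
((d /\ c) -> d): 0.65 ≤ 0.77, so result = 1
~a: Gödel ¬ of 0.18 = 0 (operand ≠ 0)
(a \/ ~a) = max(0.18, 0) = 0.18
(b /\ (a \/ ~a)) = min(0.95, 0.18) = 0.18
((b /\ (a \/ ~a)) \/ a) = max(0.18, 0.18) = 0.18
(b /\ b) = min(0.95, 0.95) = 0.95
(a /\ (b /\ b)) = min(0.18, 0.95) = 0.18
(((b /\ (a \/ ~a)) \/ a) /\ (a /\ (b /\ b))) = min(0.18, 0.18) = 0.18
(((d /\ c) -> d) \/ (((b /\ (a \/ ~a)) \/ a) /\ (a /\ (b /\ b)))) = max(1, 0.18) = 1
(a -> a): 0.18 ≤ 0.18, so result = 1
(b /\ (a -> a)) = min(0.95, 1) = 0.95
(c \/ (b /\ (a -> a))) = max(0.65, 0.95) = 0.95
((((d /\ c) -> d) \/ (((b /\ (a \/ ~a)) \/ a) /\ (a /\ (b /\ b)))) \/ (c \/ (b /\ (a -> a)))) = max(1, 0.95) = 1
((a -> ~d) \/ ((((d /\ c) -> d) \/ (((b /\ (a \/ ~a)) \/ a) /\ (a /\ (b /\ b)))) \/ (c \/ (b /\ (a -> a))))) = max(0, 1) = 1

1.00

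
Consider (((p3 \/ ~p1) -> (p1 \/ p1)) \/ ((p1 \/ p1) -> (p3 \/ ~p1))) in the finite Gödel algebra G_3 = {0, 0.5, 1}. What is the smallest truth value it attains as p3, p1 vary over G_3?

1.00

Every assignment gives 1. For instance at p3 = 0, p1 = 0:
  ~p1: Gödel ¬ of 0 = 1 (operand is 0)
  (p3 \/ ~p1) = max(0, 1) = 1
  (p1 \/ p1) = max(0, 0) = 0
  ((p3 \/ ~p1) -> (p1 \/ p1)): 1 > 0, so result = 0
  (p1 \/ p1) = max(0, 0) = 0
  ~p1: Gödel ¬ of 0 = 1 (operand is 0)
  (p3 \/ ~p1) = max(0, 1) = 1
  ((p1 \/ p1) -> (p3 \/ ~p1)): 0 ≤ 1, so result = 1
  (((p3 \/ ~p1) -> (p1 \/ p1)) \/ ((p1 \/ p1) -> (p3 \/ ~p1))) = max(0, 1) = 1
All 9 assignments give value 1 — the formula is a G_3-tautology.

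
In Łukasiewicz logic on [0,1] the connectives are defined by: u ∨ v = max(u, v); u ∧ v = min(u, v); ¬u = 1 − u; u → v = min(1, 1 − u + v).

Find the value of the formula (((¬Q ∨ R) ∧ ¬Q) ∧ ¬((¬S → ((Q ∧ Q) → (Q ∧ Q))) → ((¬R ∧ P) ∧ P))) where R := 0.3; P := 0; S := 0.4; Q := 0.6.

0.40

¬Q: Łukasiewicz ¬ gives 1 − 0.6 = 0.4
(¬Q ∨ R) = max(0.4, 0.3) = 0.4
¬Q: Łukasiewicz ¬ gives 1 − 0.6 = 0.4
((¬Q ∨ R) ∧ ¬Q) = min(0.4, 0.4) = 0.4
¬S: Łukasiewicz ¬ gives 1 − 0.4 = 0.6
(Q ∧ Q) = min(0.6, 0.6) = 0.6
(Q ∧ Q) = min(0.6, 0.6) = 0.6
((Q ∧ Q) → (Q ∧ Q)): min(1, 1 − 0.6 + 0.6) = 1
(¬S → ((Q ∧ Q) → (Q ∧ Q))): min(1, 1 − 0.6 + 1) = 1
¬R: Łukasiewicz ¬ gives 1 − 0.3 = 0.7
(¬R ∧ P) = min(0.7, 0) = 0
((¬R ∧ P) ∧ P) = min(0, 0) = 0
((¬S → ((Q ∧ Q) → (Q ∧ Q))) → ((¬R ∧ P) ∧ P)): min(1, 1 − 1 + 0) = 0
¬((¬S → ((Q ∧ Q) → (Q ∧ Q))) → ((¬R ∧ P) ∧ P)): Łukasiewicz ¬ gives 1 − 0 = 1
(((¬Q ∨ R) ∧ ¬Q) ∧ ¬((¬S → ((Q ∧ Q) → (Q ∧ Q))) → ((¬R ∧ P) ∧ P))) = min(0.4, 1) = 0.4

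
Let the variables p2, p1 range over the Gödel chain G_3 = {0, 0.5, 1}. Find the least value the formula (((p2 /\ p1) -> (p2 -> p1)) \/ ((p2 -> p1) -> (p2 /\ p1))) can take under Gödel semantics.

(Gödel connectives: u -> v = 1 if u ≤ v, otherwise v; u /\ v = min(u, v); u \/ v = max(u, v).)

Every assignment gives 1. For instance at p2 = 0, p1 = 0:
  (p2 /\ p1) = min(0, 0) = 0
  (p2 -> p1): 0 ≤ 0, so result = 1
  ((p2 /\ p1) -> (p2 -> p1)): 0 ≤ 1, so result = 1
  (p2 -> p1): 0 ≤ 0, so result = 1
  (p2 /\ p1) = min(0, 0) = 0
  ((p2 -> p1) -> (p2 /\ p1)): 1 > 0, so result = 0
  (((p2 /\ p1) -> (p2 -> p1)) \/ ((p2 -> p1) -> (p2 /\ p1))) = max(1, 0) = 1
All 9 assignments give value 1 — the formula is a G_3-tautology.

1.00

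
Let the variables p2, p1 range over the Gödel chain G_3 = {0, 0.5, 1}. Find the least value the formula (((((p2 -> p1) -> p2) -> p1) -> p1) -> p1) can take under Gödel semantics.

The minimum is attained at p2 = 0.5, p1 = 0:
  (p2 -> p1): 0.5 > 0, so result = 0
  ((p2 -> p1) -> p2): 0 ≤ 0.5, so result = 1
  (((p2 -> p1) -> p2) -> p1): 1 > 0, so result = 0
  ((((p2 -> p1) -> p2) -> p1) -> p1): 0 ≤ 0, so result = 1
  (((((p2 -> p1) -> p2) -> p1) -> p1) -> p1): 1 > 0, so result = 0
Checking all 9 assignments confirms none give a value below 0.00.

0.00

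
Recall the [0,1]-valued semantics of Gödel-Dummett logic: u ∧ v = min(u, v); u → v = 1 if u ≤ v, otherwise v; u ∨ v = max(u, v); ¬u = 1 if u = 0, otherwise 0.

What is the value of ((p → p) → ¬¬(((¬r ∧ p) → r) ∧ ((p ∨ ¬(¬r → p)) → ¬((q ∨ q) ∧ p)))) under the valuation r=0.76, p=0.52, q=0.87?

0.00

(p → p): 0.52 ≤ 0.52, so result = 1
¬r: Gödel ¬ of 0.76 = 0 (operand ≠ 0)
(¬r ∧ p) = min(0, 0.52) = 0
((¬r ∧ p) → r): 0 ≤ 0.76, so result = 1
¬r: Gödel ¬ of 0.76 = 0 (operand ≠ 0)
(¬r → p): 0 ≤ 0.52, so result = 1
¬(¬r → p): Gödel ¬ of 1 = 0 (operand ≠ 0)
(p ∨ ¬(¬r → p)) = max(0.52, 0) = 0.52
(q ∨ q) = max(0.87, 0.87) = 0.87
((q ∨ q) ∧ p) = min(0.87, 0.52) = 0.52
¬((q ∨ q) ∧ p): Gödel ¬ of 0.52 = 0 (operand ≠ 0)
((p ∨ ¬(¬r → p)) → ¬((q ∨ q) ∧ p)): 0.52 > 0, so result = 0
(((¬r ∧ p) → r) ∧ ((p ∨ ¬(¬r → p)) → ¬((q ∨ q) ∧ p))) = min(1, 0) = 0
¬(((¬r ∧ p) → r) ∧ ((p ∨ ¬(¬r → p)) → ¬((q ∨ q) ∧ p))): Gödel ¬ of 0 = 1 (operand is 0)
¬¬(((¬r ∧ p) → r) ∧ ((p ∨ ¬(¬r → p)) → ¬((q ∨ q) ∧ p))): Gödel ¬ of 1 = 0 (operand ≠ 0)
((p → p) → ¬¬(((¬r ∧ p) → r) ∧ ((p ∨ ¬(¬r → p)) → ¬((q ∨ q) ∧ p)))): 1 > 0, so result = 0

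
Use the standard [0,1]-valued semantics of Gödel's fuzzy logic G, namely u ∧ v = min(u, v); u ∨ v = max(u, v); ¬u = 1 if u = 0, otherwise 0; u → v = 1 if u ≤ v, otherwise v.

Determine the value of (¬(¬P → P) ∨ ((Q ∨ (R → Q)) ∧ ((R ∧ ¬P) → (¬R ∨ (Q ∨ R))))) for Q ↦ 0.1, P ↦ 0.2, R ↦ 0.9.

¬P: Gödel ¬ of 0.2 = 0 (operand ≠ 0)
(¬P → P): 0 ≤ 0.2, so result = 1
¬(¬P → P): Gödel ¬ of 1 = 0 (operand ≠ 0)
(R → Q): 0.9 > 0.1, so result = 0.1
(Q ∨ (R → Q)) = max(0.1, 0.1) = 0.1
¬P: Gödel ¬ of 0.2 = 0 (operand ≠ 0)
(R ∧ ¬P) = min(0.9, 0) = 0
¬R: Gödel ¬ of 0.9 = 0 (operand ≠ 0)
(Q ∨ R) = max(0.1, 0.9) = 0.9
(¬R ∨ (Q ∨ R)) = max(0, 0.9) = 0.9
((R ∧ ¬P) → (¬R ∨ (Q ∨ R))): 0 ≤ 0.9, so result = 1
((Q ∨ (R → Q)) ∧ ((R ∧ ¬P) → (¬R ∨ (Q ∨ R)))) = min(0.1, 1) = 0.1
(¬(¬P → P) ∨ ((Q ∨ (R → Q)) ∧ ((R ∧ ¬P) → (¬R ∨ (Q ∨ R))))) = max(0, 0.1) = 0.1

0.10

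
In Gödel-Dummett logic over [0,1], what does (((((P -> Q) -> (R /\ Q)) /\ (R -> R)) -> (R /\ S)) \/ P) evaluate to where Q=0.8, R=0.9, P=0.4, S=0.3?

0.40

(P -> Q): 0.4 ≤ 0.8, so result = 1
(R /\ Q) = min(0.9, 0.8) = 0.8
((P -> Q) -> (R /\ Q)): 1 > 0.8, so result = 0.8
(R -> R): 0.9 ≤ 0.9, so result = 1
(((P -> Q) -> (R /\ Q)) /\ (R -> R)) = min(0.8, 1) = 0.8
(R /\ S) = min(0.9, 0.3) = 0.3
((((P -> Q) -> (R /\ Q)) /\ (R -> R)) -> (R /\ S)): 0.8 > 0.3, so result = 0.3
(((((P -> Q) -> (R /\ Q)) /\ (R -> R)) -> (R /\ S)) \/ P) = max(0.3, 0.4) = 0.4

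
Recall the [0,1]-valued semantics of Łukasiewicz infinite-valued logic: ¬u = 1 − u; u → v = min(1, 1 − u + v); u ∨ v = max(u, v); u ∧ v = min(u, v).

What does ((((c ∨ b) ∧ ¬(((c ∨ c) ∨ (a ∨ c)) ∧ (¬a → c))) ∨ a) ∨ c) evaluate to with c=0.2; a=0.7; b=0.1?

0.70

(c ∨ b) = max(0.2, 0.1) = 0.2
(c ∨ c) = max(0.2, 0.2) = 0.2
(a ∨ c) = max(0.7, 0.2) = 0.7
((c ∨ c) ∨ (a ∨ c)) = max(0.2, 0.7) = 0.7
¬a: Łukasiewicz ¬ gives 1 − 0.7 = 0.3
(¬a → c): min(1, 1 − 0.3 + 0.2) = 0.9
(((c ∨ c) ∨ (a ∨ c)) ∧ (¬a → c)) = min(0.7, 0.9) = 0.7
¬(((c ∨ c) ∨ (a ∨ c)) ∧ (¬a → c)): Łukasiewicz ¬ gives 1 − 0.7 = 0.3
((c ∨ b) ∧ ¬(((c ∨ c) ∨ (a ∨ c)) ∧ (¬a → c))) = min(0.2, 0.3) = 0.2
(((c ∨ b) ∧ ¬(((c ∨ c) ∨ (a ∨ c)) ∧ (¬a → c))) ∨ a) = max(0.2, 0.7) = 0.7
((((c ∨ b) ∧ ¬(((c ∨ c) ∨ (a ∨ c)) ∧ (¬a → c))) ∨ a) ∨ c) = max(0.7, 0.2) = 0.7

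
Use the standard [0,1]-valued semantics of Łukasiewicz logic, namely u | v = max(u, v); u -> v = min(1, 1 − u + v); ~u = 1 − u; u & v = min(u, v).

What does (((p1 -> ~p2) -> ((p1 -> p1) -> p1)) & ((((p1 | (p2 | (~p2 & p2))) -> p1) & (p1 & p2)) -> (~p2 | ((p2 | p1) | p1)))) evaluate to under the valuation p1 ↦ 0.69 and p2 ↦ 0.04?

~p2: Łukasiewicz ¬ gives 1 − 0.04 = 0.96
(p1 -> ~p2): min(1, 1 − 0.69 + 0.96) = 1
(p1 -> p1): min(1, 1 − 0.69 + 0.69) = 1
((p1 -> p1) -> p1): min(1, 1 − 1 + 0.69) = 0.69
((p1 -> ~p2) -> ((p1 -> p1) -> p1)): min(1, 1 − 1 + 0.69) = 0.69
~p2: Łukasiewicz ¬ gives 1 − 0.04 = 0.96
(~p2 & p2) = min(0.96, 0.04) = 0.04
(p2 | (~p2 & p2)) = max(0.04, 0.04) = 0.04
(p1 | (p2 | (~p2 & p2))) = max(0.69, 0.04) = 0.69
((p1 | (p2 | (~p2 & p2))) -> p1): min(1, 1 − 0.69 + 0.69) = 1
(p1 & p2) = min(0.69, 0.04) = 0.04
(((p1 | (p2 | (~p2 & p2))) -> p1) & (p1 & p2)) = min(1, 0.04) = 0.04
~p2: Łukasiewicz ¬ gives 1 − 0.04 = 0.96
(p2 | p1) = max(0.04, 0.69) = 0.69
((p2 | p1) | p1) = max(0.69, 0.69) = 0.69
(~p2 | ((p2 | p1) | p1)) = max(0.96, 0.69) = 0.96
((((p1 | (p2 | (~p2 & p2))) -> p1) & (p1 & p2)) -> (~p2 | ((p2 | p1) | p1))): min(1, 1 − 0.04 + 0.96) = 1
(((p1 -> ~p2) -> ((p1 -> p1) -> p1)) & ((((p1 | (p2 | (~p2 & p2))) -> p1) & (p1 & p2)) -> (~p2 | ((p2 | p1) | p1)))) = min(0.69, 1) = 0.69

0.69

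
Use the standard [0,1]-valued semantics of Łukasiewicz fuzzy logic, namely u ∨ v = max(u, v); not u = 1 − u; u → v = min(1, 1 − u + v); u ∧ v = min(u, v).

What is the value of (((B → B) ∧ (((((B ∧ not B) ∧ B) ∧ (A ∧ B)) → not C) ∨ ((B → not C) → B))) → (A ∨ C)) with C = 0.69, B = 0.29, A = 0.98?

0.98

(B → B): min(1, 1 − 0.29 + 0.29) = 1
not B: Łukasiewicz ¬ gives 1 − 0.29 = 0.71
(B ∧ not B) = min(0.29, 0.71) = 0.29
((B ∧ not B) ∧ B) = min(0.29, 0.29) = 0.29
(A ∧ B) = min(0.98, 0.29) = 0.29
(((B ∧ not B) ∧ B) ∧ (A ∧ B)) = min(0.29, 0.29) = 0.29
not C: Łukasiewicz ¬ gives 1 − 0.69 = 0.31
((((B ∧ not B) ∧ B) ∧ (A ∧ B)) → not C): min(1, 1 − 0.29 + 0.31) = 1
not C: Łukasiewicz ¬ gives 1 − 0.69 = 0.31
(B → not C): min(1, 1 − 0.29 + 0.31) = 1
((B → not C) → B): min(1, 1 − 1 + 0.29) = 0.29
(((((B ∧ not B) ∧ B) ∧ (A ∧ B)) → not C) ∨ ((B → not C) → B)) = max(1, 0.29) = 1
((B → B) ∧ (((((B ∧ not B) ∧ B) ∧ (A ∧ B)) → not C) ∨ ((B → not C) → B))) = min(1, 1) = 1
(A ∨ C) = max(0.98, 0.69) = 0.98
(((B → B) ∧ (((((B ∧ not B) ∧ B) ∧ (A ∧ B)) → not C) ∨ ((B → not C) → B))) → (A ∨ C)): min(1, 1 − 1 + 0.98) = 0.98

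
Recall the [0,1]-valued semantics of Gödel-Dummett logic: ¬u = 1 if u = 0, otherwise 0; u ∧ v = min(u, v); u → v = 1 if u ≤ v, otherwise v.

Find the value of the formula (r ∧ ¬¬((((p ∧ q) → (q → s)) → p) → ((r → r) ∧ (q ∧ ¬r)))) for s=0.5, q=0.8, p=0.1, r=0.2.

0.00

(p ∧ q) = min(0.1, 0.8) = 0.1
(q → s): 0.8 > 0.5, so result = 0.5
((p ∧ q) → (q → s)): 0.1 ≤ 0.5, so result = 1
(((p ∧ q) → (q → s)) → p): 1 > 0.1, so result = 0.1
(r → r): 0.2 ≤ 0.2, so result = 1
¬r: Gödel ¬ of 0.2 = 0 (operand ≠ 0)
(q ∧ ¬r) = min(0.8, 0) = 0
((r → r) ∧ (q ∧ ¬r)) = min(1, 0) = 0
((((p ∧ q) → (q → s)) → p) → ((r → r) ∧ (q ∧ ¬r))): 0.1 > 0, so result = 0
¬((((p ∧ q) → (q → s)) → p) → ((r → r) ∧ (q ∧ ¬r))): Gödel ¬ of 0 = 1 (operand is 0)
¬¬((((p ∧ q) → (q → s)) → p) → ((r → r) ∧ (q ∧ ¬r))): Gödel ¬ of 1 = 0 (operand ≠ 0)
(r ∧ ¬¬((((p ∧ q) → (q → s)) → p) → ((r → r) ∧ (q ∧ ¬r)))) = min(0.2, 0) = 0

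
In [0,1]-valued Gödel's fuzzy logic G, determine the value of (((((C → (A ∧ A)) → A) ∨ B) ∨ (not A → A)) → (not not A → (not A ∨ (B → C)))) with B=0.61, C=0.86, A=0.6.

1.00

(A ∧ A) = min(0.6, 0.6) = 0.6
(C → (A ∧ A)): 0.86 > 0.6, so result = 0.6
((C → (A ∧ A)) → A): 0.6 ≤ 0.6, so result = 1
(((C → (A ∧ A)) → A) ∨ B) = max(1, 0.61) = 1
not A: Gödel ¬ of 0.6 = 0 (operand ≠ 0)
(not A → A): 0 ≤ 0.6, so result = 1
((((C → (A ∧ A)) → A) ∨ B) ∨ (not A → A)) = max(1, 1) = 1
not A: Gödel ¬ of 0.6 = 0 (operand ≠ 0)
not not A: Gödel ¬ of 0 = 1 (operand is 0)
not A: Gödel ¬ of 0.6 = 0 (operand ≠ 0)
(B → C): 0.61 ≤ 0.86, so result = 1
(not A ∨ (B → C)) = max(0, 1) = 1
(not not A → (not A ∨ (B → C))): 1 ≤ 1, so result = 1
(((((C → (A ∧ A)) → A) ∨ B) ∨ (not A → A)) → (not not A → (not A ∨ (B → C)))): 1 ≤ 1, so result = 1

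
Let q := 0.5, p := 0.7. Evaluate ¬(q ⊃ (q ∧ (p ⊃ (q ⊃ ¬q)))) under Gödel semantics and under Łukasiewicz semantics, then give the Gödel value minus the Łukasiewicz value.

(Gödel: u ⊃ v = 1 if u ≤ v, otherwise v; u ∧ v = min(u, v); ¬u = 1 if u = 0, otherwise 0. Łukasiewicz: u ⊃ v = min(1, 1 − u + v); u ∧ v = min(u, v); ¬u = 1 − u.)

Gödel evaluation:
  ¬q: Gödel ¬ of 0.5 = 0 (operand ≠ 0)
  (q ⊃ ¬q): 0.5 > 0, so result = 0
  (p ⊃ (q ⊃ ¬q)): 0.7 > 0, so result = 0
  (q ∧ (p ⊃ (q ⊃ ¬q))) = min(0.5, 0) = 0
  (q ⊃ (q ∧ (p ⊃ (q ⊃ ¬q)))): 0.5 > 0, so result = 0
  ¬(q ⊃ (q ∧ (p ⊃ (q ⊃ ¬q)))): Gödel ¬ of 0 = 1 (operand is 0)
  Gödel value = 1
Łukasiewicz evaluation:
  ¬q: Łukasiewicz ¬ gives 1 − 0.5 = 0.5
  (q ⊃ ¬q): min(1, 1 − 0.5 + 0.5) = 1
  (p ⊃ (q ⊃ ¬q)): min(1, 1 − 0.7 + 1) = 1
  (q ∧ (p ⊃ (q ⊃ ¬q))) = min(0.5, 1) = 0.5
  (q ⊃ (q ∧ (p ⊃ (q ⊃ ¬q)))): min(1, 1 − 0.5 + 0.5) = 1
  ¬(q ⊃ (q ∧ (p ⊃ (q ⊃ ¬q)))): Łukasiewicz ¬ gives 1 − 1 = 0
  Łukasiewicz value = 0
Difference: 1 − 0 = 1.00

1.00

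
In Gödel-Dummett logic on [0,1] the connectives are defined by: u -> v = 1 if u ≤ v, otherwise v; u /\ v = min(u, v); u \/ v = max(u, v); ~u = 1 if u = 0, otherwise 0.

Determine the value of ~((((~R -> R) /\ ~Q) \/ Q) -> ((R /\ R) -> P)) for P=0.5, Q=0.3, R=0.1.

~R: Gödel ¬ of 0.1 = 0 (operand ≠ 0)
(~R -> R): 0 ≤ 0.1, so result = 1
~Q: Gödel ¬ of 0.3 = 0 (operand ≠ 0)
((~R -> R) /\ ~Q) = min(1, 0) = 0
(((~R -> R) /\ ~Q) \/ Q) = max(0, 0.3) = 0.3
(R /\ R) = min(0.1, 0.1) = 0.1
((R /\ R) -> P): 0.1 ≤ 0.5, so result = 1
((((~R -> R) /\ ~Q) \/ Q) -> ((R /\ R) -> P)): 0.3 ≤ 1, so result = 1
~((((~R -> R) /\ ~Q) \/ Q) -> ((R /\ R) -> P)): Gödel ¬ of 1 = 0 (operand ≠ 0)

0.00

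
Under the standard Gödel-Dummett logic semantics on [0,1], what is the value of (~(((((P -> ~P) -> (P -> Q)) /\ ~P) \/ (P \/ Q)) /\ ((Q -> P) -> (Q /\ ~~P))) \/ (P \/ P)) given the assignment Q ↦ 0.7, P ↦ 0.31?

~P: Gödel ¬ of 0.31 = 0 (operand ≠ 0)
(P -> ~P): 0.31 > 0, so result = 0
(P -> Q): 0.31 ≤ 0.7, so result = 1
((P -> ~P) -> (P -> Q)): 0 ≤ 1, so result = 1
~P: Gödel ¬ of 0.31 = 0 (operand ≠ 0)
(((P -> ~P) -> (P -> Q)) /\ ~P) = min(1, 0) = 0
(P \/ Q) = max(0.31, 0.7) = 0.7
((((P -> ~P) -> (P -> Q)) /\ ~P) \/ (P \/ Q)) = max(0, 0.7) = 0.7
(Q -> P): 0.7 > 0.31, so result = 0.31
~P: Gödel ¬ of 0.31 = 0 (operand ≠ 0)
~~P: Gödel ¬ of 0 = 1 (operand is 0)
(Q /\ ~~P) = min(0.7, 1) = 0.7
((Q -> P) -> (Q /\ ~~P)): 0.31 ≤ 0.7, so result = 1
(((((P -> ~P) -> (P -> Q)) /\ ~P) \/ (P \/ Q)) /\ ((Q -> P) -> (Q /\ ~~P))) = min(0.7, 1) = 0.7
~(((((P -> ~P) -> (P -> Q)) /\ ~P) \/ (P \/ Q)) /\ ((Q -> P) -> (Q /\ ~~P))): Gödel ¬ of 0.7 = 0 (operand ≠ 0)
(P \/ P) = max(0.31, 0.31) = 0.31
(~(((((P -> ~P) -> (P -> Q)) /\ ~P) \/ (P \/ Q)) /\ ((Q -> P) -> (Q /\ ~~P))) \/ (P \/ P)) = max(0, 0.31) = 0.31

0.31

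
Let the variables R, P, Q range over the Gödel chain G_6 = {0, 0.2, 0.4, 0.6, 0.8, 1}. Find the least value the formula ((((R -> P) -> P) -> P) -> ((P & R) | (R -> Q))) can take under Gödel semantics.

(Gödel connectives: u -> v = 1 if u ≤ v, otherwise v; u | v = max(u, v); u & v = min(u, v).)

0.20

The minimum is attained at R = 0.2, P = 0.2, Q = 0:
  (R -> P): 0.2 ≤ 0.2, so result = 1
  ((R -> P) -> P): 1 > 0.2, so result = 0.2
  (((R -> P) -> P) -> P): 0.2 ≤ 0.2, so result = 1
  (P & R) = min(0.2, 0.2) = 0.2
  (R -> Q): 0.2 > 0, so result = 0
  ((P & R) | (R -> Q)) = max(0.2, 0) = 0.2
  ((((R -> P) -> P) -> P) -> ((P & R) | (R -> Q))): 1 > 0.2, so result = 0.2
Checking all 216 assignments confirms none give a value below 0.20.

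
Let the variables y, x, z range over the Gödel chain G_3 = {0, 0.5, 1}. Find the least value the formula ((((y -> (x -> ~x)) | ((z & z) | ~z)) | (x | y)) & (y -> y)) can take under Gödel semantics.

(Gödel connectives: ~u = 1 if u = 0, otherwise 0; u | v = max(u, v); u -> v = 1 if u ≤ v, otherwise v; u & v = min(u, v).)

0.50

The minimum is attained at y = 0.5, x = 0.5, z = 0.5:
  ~x: Gödel ¬ of 0.5 = 0 (operand ≠ 0)
  (x -> ~x): 0.5 > 0, so result = 0
  (y -> (x -> ~x)): 0.5 > 0, so result = 0
  (z & z) = min(0.5, 0.5) = 0.5
  ~z: Gödel ¬ of 0.5 = 0 (operand ≠ 0)
  ((z & z) | ~z) = max(0.5, 0) = 0.5
  ((y -> (x -> ~x)) | ((z & z) | ~z)) = max(0, 0.5) = 0.5
  (x | y) = max(0.5, 0.5) = 0.5
  (((y -> (x -> ~x)) | ((z & z) | ~z)) | (x | y)) = max(0.5, 0.5) = 0.5
  (y -> y): 0.5 ≤ 0.5, so result = 1
  ((((y -> (x -> ~x)) | ((z & z) | ~z)) | (x | y)) & (y -> y)) = min(0.5, 1) = 0.5
Checking all 27 assignments confirms none give a value below 0.50.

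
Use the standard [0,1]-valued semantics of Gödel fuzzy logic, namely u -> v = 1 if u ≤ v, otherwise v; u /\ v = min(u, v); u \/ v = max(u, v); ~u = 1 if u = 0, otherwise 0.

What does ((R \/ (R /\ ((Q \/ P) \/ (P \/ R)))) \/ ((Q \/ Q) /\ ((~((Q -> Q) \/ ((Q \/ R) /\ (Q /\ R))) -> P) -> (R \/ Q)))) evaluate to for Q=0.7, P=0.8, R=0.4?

(Q \/ P) = max(0.7, 0.8) = 0.8
(P \/ R) = max(0.8, 0.4) = 0.8
((Q \/ P) \/ (P \/ R)) = max(0.8, 0.8) = 0.8
(R /\ ((Q \/ P) \/ (P \/ R))) = min(0.4, 0.8) = 0.4
(R \/ (R /\ ((Q \/ P) \/ (P \/ R)))) = max(0.4, 0.4) = 0.4
(Q \/ Q) = max(0.7, 0.7) = 0.7
(Q -> Q): 0.7 ≤ 0.7, so result = 1
(Q \/ R) = max(0.7, 0.4) = 0.7
(Q /\ R) = min(0.7, 0.4) = 0.4
((Q \/ R) /\ (Q /\ R)) = min(0.7, 0.4) = 0.4
((Q -> Q) \/ ((Q \/ R) /\ (Q /\ R))) = max(1, 0.4) = 1
~((Q -> Q) \/ ((Q \/ R) /\ (Q /\ R))): Gödel ¬ of 1 = 0 (operand ≠ 0)
(~((Q -> Q) \/ ((Q \/ R) /\ (Q /\ R))) -> P): 0 ≤ 0.8, so result = 1
(R \/ Q) = max(0.4, 0.7) = 0.7
((~((Q -> Q) \/ ((Q \/ R) /\ (Q /\ R))) -> P) -> (R \/ Q)): 1 > 0.7, so result = 0.7
((Q \/ Q) /\ ((~((Q -> Q) \/ ((Q \/ R) /\ (Q /\ R))) -> P) -> (R \/ Q))) = min(0.7, 0.7) = 0.7
((R \/ (R /\ ((Q \/ P) \/ (P \/ R)))) \/ ((Q \/ Q) /\ ((~((Q -> Q) \/ ((Q \/ R) /\ (Q /\ R))) -> P) -> (R \/ Q)))) = max(0.4, 0.7) = 0.7

0.70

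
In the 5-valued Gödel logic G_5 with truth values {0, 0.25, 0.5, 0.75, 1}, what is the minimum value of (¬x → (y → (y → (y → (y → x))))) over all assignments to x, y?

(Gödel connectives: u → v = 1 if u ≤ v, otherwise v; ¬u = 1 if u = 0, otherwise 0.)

0.00

The minimum is attained at x = 0, y = 0.25:
  ¬x: Gödel ¬ of 0 = 1 (operand is 0)
  (y → x): 0.25 > 0, so result = 0
  (y → (y → x)): 0.25 > 0, so result = 0
  (y → (y → (y → x))): 0.25 > 0, so result = 0
  (y → (y → (y → (y → x)))): 0.25 > 0, so result = 0
  (¬x → (y → (y → (y → (y → x))))): 1 > 0, so result = 0
Checking all 25 assignments confirms none give a value below 0.00.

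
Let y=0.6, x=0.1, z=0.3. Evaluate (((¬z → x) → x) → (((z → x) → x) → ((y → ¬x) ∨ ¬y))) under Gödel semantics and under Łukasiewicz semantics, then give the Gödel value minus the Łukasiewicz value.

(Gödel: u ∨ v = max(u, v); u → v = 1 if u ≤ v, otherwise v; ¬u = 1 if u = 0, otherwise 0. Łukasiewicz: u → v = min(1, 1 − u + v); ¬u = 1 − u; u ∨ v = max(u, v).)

-1.00

Gödel evaluation:
  ¬z: Gödel ¬ of 0.3 = 0 (operand ≠ 0)
  (¬z → x): 0 ≤ 0.1, so result = 1
  ((¬z → x) → x): 1 > 0.1, so result = 0.1
  (z → x): 0.3 > 0.1, so result = 0.1
  ((z → x) → x): 0.1 ≤ 0.1, so result = 1
  ¬x: Gödel ¬ of 0.1 = 0 (operand ≠ 0)
  (y → ¬x): 0.6 > 0, so result = 0
  ¬y: Gödel ¬ of 0.6 = 0 (operand ≠ 0)
  ((y → ¬x) ∨ ¬y) = max(0, 0) = 0
  (((z → x) → x) → ((y → ¬x) ∨ ¬y)): 1 > 0, so result = 0
  (((¬z → x) → x) → (((z → x) → x) → ((y → ¬x) ∨ ¬y))): 0.1 > 0, so result = 0
  Gödel value = 0
Łukasiewicz evaluation:
  ¬z: Łukasiewicz ¬ gives 1 − 0.3 = 0.7
  (¬z → x): min(1, 1 − 0.7 + 0.1) = 0.4
  ((¬z → x) → x): min(1, 1 − 0.4 + 0.1) = 0.7
  (z → x): min(1, 1 − 0.3 + 0.1) = 0.8
  ((z → x) → x): min(1, 1 − 0.8 + 0.1) = 0.3
  ¬x: Łukasiewicz ¬ gives 1 − 0.1 = 0.9
  (y → ¬x): min(1, 1 − 0.6 + 0.9) = 1
  ¬y: Łukasiewicz ¬ gives 1 − 0.6 = 0.4
  ((y → ¬x) ∨ ¬y) = max(1, 0.4) = 1
  (((z → x) → x) → ((y → ¬x) ∨ ¬y)): min(1, 1 − 0.3 + 1) = 1
  (((¬z → x) → x) → (((z → x) → x) → ((y → ¬x) ∨ ¬y))): min(1, 1 − 0.7 + 1) = 1
  Łukasiewicz value = 1
Difference: 0 − 1 = -1.00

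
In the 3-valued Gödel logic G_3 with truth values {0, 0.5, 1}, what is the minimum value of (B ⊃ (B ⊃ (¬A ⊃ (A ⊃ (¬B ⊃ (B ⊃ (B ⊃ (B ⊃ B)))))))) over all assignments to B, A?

1.00

Every assignment gives 1. For instance at B = 0, A = 0:
  ¬A: Gödel ¬ of 0 = 1 (operand is 0)
  ¬B: Gödel ¬ of 0 = 1 (operand is 0)
  (B ⊃ B): 0 ≤ 0, so result = 1
  (B ⊃ (B ⊃ B)): 0 ≤ 1, so result = 1
  (B ⊃ (B ⊃ (B ⊃ B))): 0 ≤ 1, so result = 1
  (¬B ⊃ (B ⊃ (B ⊃ (B ⊃ B)))): 1 ≤ 1, so result = 1
  (A ⊃ (¬B ⊃ (B ⊃ (B ⊃ (B ⊃ B))))): 0 ≤ 1, so result = 1
  (¬A ⊃ (A ⊃ (¬B ⊃ (B ⊃ (B ⊃ (B ⊃ B)))))): 1 ≤ 1, so result = 1
  (B ⊃ (¬A ⊃ (A ⊃ (¬B ⊃ (B ⊃ (B ⊃ (B ⊃ B))))))): 0 ≤ 1, so result = 1
  (B ⊃ (B ⊃ (¬A ⊃ (A ⊃ (¬B ⊃ (B ⊃ (B ⊃ (B ⊃ B)))))))): 0 ≤ 1, so result = 1
All 9 assignments give value 1 — the formula is a G_3-tautology.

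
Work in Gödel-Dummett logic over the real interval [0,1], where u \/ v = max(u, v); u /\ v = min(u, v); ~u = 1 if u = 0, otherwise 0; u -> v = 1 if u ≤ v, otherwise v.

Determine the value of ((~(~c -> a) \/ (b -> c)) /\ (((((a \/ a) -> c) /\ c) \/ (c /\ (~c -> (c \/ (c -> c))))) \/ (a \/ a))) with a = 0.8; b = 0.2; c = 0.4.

~c: Gödel ¬ of 0.4 = 0 (operand ≠ 0)
(~c -> a): 0 ≤ 0.8, so result = 1
~(~c -> a): Gödel ¬ of 1 = 0 (operand ≠ 0)
(b -> c): 0.2 ≤ 0.4, so result = 1
(~(~c -> a) \/ (b -> c)) = max(0, 1) = 1
(a \/ a) = max(0.8, 0.8) = 0.8
((a \/ a) -> c): 0.8 > 0.4, so result = 0.4
(((a \/ a) -> c) /\ c) = min(0.4, 0.4) = 0.4
~c: Gödel ¬ of 0.4 = 0 (operand ≠ 0)
(c -> c): 0.4 ≤ 0.4, so result = 1
(c \/ (c -> c)) = max(0.4, 1) = 1
(~c -> (c \/ (c -> c))): 0 ≤ 1, so result = 1
(c /\ (~c -> (c \/ (c -> c)))) = min(0.4, 1) = 0.4
((((a \/ a) -> c) /\ c) \/ (c /\ (~c -> (c \/ (c -> c))))) = max(0.4, 0.4) = 0.4
(a \/ a) = max(0.8, 0.8) = 0.8
(((((a \/ a) -> c) /\ c) \/ (c /\ (~c -> (c \/ (c -> c))))) \/ (a \/ a)) = max(0.4, 0.8) = 0.8
((~(~c -> a) \/ (b -> c)) /\ (((((a \/ a) -> c) /\ c) \/ (c /\ (~c -> (c \/ (c -> c))))) \/ (a \/ a))) = min(1, 0.8) = 0.8

0.80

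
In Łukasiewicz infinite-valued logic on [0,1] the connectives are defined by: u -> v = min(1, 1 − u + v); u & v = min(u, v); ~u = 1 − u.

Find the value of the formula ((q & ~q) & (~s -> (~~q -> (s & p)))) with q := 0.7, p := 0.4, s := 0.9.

0.30

~q: Łukasiewicz ¬ gives 1 − 0.7 = 0.3
(q & ~q) = min(0.7, 0.3) = 0.3
~s: Łukasiewicz ¬ gives 1 − 0.9 = 0.1
~q: Łukasiewicz ¬ gives 1 − 0.7 = 0.3
~~q: Łukasiewicz ¬ gives 1 − 0.3 = 0.7
(s & p) = min(0.9, 0.4) = 0.4
(~~q -> (s & p)): min(1, 1 − 0.7 + 0.4) = 0.7
(~s -> (~~q -> (s & p))): min(1, 1 − 0.1 + 0.7) = 1
((q & ~q) & (~s -> (~~q -> (s & p)))) = min(0.3, 1) = 0.3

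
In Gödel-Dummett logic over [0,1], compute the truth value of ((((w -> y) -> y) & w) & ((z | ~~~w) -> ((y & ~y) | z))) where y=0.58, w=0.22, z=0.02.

0.22

(w -> y): 0.22 ≤ 0.58, so result = 1
((w -> y) -> y): 1 > 0.58, so result = 0.58
(((w -> y) -> y) & w) = min(0.58, 0.22) = 0.22
~w: Gödel ¬ of 0.22 = 0 (operand ≠ 0)
~~w: Gödel ¬ of 0 = 1 (operand is 0)
~~~w: Gödel ¬ of 1 = 0 (operand ≠ 0)
(z | ~~~w) = max(0.02, 0) = 0.02
~y: Gödel ¬ of 0.58 = 0 (operand ≠ 0)
(y & ~y) = min(0.58, 0) = 0
((y & ~y) | z) = max(0, 0.02) = 0.02
((z | ~~~w) -> ((y & ~y) | z)): 0.02 ≤ 0.02, so result = 1
((((w -> y) -> y) & w) & ((z | ~~~w) -> ((y & ~y) | z))) = min(0.22, 1) = 0.22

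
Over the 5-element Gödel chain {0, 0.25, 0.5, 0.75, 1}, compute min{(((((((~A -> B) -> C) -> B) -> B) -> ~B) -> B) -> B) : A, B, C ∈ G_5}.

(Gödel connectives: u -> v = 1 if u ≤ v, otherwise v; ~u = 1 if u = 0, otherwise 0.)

0.25

The minimum is attained at A = 0, B = 0.25, C = 0:
  ~A: Gödel ¬ of 0 = 1 (operand is 0)
  (~A -> B): 1 > 0.25, so result = 0.25
  ((~A -> B) -> C): 0.25 > 0, so result = 0
  (((~A -> B) -> C) -> B): 0 ≤ 0.25, so result = 1
  ((((~A -> B) -> C) -> B) -> B): 1 > 0.25, so result = 0.25
  ~B: Gödel ¬ of 0.25 = 0 (operand ≠ 0)
  (((((~A -> B) -> C) -> B) -> B) -> ~B): 0.25 > 0, so result = 0
  ((((((~A -> B) -> C) -> B) -> B) -> ~B) -> B): 0 ≤ 0.25, so result = 1
  (((((((~A -> B) -> C) -> B) -> B) -> ~B) -> B) -> B): 1 > 0.25, so result = 0.25
Checking all 125 assignments confirms none give a value below 0.25.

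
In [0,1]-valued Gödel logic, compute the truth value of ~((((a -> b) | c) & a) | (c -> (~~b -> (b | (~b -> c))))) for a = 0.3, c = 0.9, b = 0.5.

0.00

(a -> b): 0.3 ≤ 0.5, so result = 1
((a -> b) | c) = max(1, 0.9) = 1
(((a -> b) | c) & a) = min(1, 0.3) = 0.3
~b: Gödel ¬ of 0.5 = 0 (operand ≠ 0)
~~b: Gödel ¬ of 0 = 1 (operand is 0)
~b: Gödel ¬ of 0.5 = 0 (operand ≠ 0)
(~b -> c): 0 ≤ 0.9, so result = 1
(b | (~b -> c)) = max(0.5, 1) = 1
(~~b -> (b | (~b -> c))): 1 ≤ 1, so result = 1
(c -> (~~b -> (b | (~b -> c)))): 0.9 ≤ 1, so result = 1
((((a -> b) | c) & a) | (c -> (~~b -> (b | (~b -> c))))) = max(0.3, 1) = 1
~((((a -> b) | c) & a) | (c -> (~~b -> (b | (~b -> c))))): Gödel ¬ of 1 = 0 (operand ≠ 0)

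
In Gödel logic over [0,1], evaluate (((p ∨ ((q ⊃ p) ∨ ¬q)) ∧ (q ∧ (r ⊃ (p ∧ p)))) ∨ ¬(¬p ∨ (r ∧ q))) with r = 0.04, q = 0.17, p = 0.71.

0.17

(q ⊃ p): 0.17 ≤ 0.71, so result = 1
¬q: Gödel ¬ of 0.17 = 0 (operand ≠ 0)
((q ⊃ p) ∨ ¬q) = max(1, 0) = 1
(p ∨ ((q ⊃ p) ∨ ¬q)) = max(0.71, 1) = 1
(p ∧ p) = min(0.71, 0.71) = 0.71
(r ⊃ (p ∧ p)): 0.04 ≤ 0.71, so result = 1
(q ∧ (r ⊃ (p ∧ p))) = min(0.17, 1) = 0.17
((p ∨ ((q ⊃ p) ∨ ¬q)) ∧ (q ∧ (r ⊃ (p ∧ p)))) = min(1, 0.17) = 0.17
¬p: Gödel ¬ of 0.71 = 0 (operand ≠ 0)
(r ∧ q) = min(0.04, 0.17) = 0.04
(¬p ∨ (r ∧ q)) = max(0, 0.04) = 0.04
¬(¬p ∨ (r ∧ q)): Gödel ¬ of 0.04 = 0 (operand ≠ 0)
(((p ∨ ((q ⊃ p) ∨ ¬q)) ∧ (q ∧ (r ⊃ (p ∧ p)))) ∨ ¬(¬p ∨ (r ∧ q))) = max(0.17, 0) = 0.17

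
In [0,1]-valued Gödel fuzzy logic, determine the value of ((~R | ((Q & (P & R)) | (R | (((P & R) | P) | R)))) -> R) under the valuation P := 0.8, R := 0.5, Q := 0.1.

0.50

~R: Gödel ¬ of 0.5 = 0 (operand ≠ 0)
(P & R) = min(0.8, 0.5) = 0.5
(Q & (P & R)) = min(0.1, 0.5) = 0.1
(P & R) = min(0.8, 0.5) = 0.5
((P & R) | P) = max(0.5, 0.8) = 0.8
(((P & R) | P) | R) = max(0.8, 0.5) = 0.8
(R | (((P & R) | P) | R)) = max(0.5, 0.8) = 0.8
((Q & (P & R)) | (R | (((P & R) | P) | R))) = max(0.1, 0.8) = 0.8
(~R | ((Q & (P & R)) | (R | (((P & R) | P) | R)))) = max(0, 0.8) = 0.8
((~R | ((Q & (P & R)) | (R | (((P & R) | P) | R)))) -> R): 0.8 > 0.5, so result = 0.5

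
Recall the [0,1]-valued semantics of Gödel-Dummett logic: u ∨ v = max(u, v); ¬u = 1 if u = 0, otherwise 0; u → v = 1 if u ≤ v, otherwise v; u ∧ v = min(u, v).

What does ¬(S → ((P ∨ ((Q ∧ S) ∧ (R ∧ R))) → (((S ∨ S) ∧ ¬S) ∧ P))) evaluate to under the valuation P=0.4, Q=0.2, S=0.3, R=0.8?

(Q ∧ S) = min(0.2, 0.3) = 0.2
(R ∧ R) = min(0.8, 0.8) = 0.8
((Q ∧ S) ∧ (R ∧ R)) = min(0.2, 0.8) = 0.2
(P ∨ ((Q ∧ S) ∧ (R ∧ R))) = max(0.4, 0.2) = 0.4
(S ∨ S) = max(0.3, 0.3) = 0.3
¬S: Gödel ¬ of 0.3 = 0 (operand ≠ 0)
((S ∨ S) ∧ ¬S) = min(0.3, 0) = 0
(((S ∨ S) ∧ ¬S) ∧ P) = min(0, 0.4) = 0
((P ∨ ((Q ∧ S) ∧ (R ∧ R))) → (((S ∨ S) ∧ ¬S) ∧ P)): 0.4 > 0, so result = 0
(S → ((P ∨ ((Q ∧ S) ∧ (R ∧ R))) → (((S ∨ S) ∧ ¬S) ∧ P))): 0.3 > 0, so result = 0
¬(S → ((P ∨ ((Q ∧ S) ∧ (R ∧ R))) → (((S ∨ S) ∧ ¬S) ∧ P))): Gödel ¬ of 0 = 1 (operand is 0)

1.00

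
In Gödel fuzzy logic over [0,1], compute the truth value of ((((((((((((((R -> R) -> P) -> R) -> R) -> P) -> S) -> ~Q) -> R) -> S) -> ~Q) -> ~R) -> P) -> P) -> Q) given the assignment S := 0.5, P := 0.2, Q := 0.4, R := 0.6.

(R -> R): 0.6 ≤ 0.6, so result = 1
((R -> R) -> P): 1 > 0.2, so result = 0.2
(((R -> R) -> P) -> R): 0.2 ≤ 0.6, so result = 1
((((R -> R) -> P) -> R) -> R): 1 > 0.6, so result = 0.6
(((((R -> R) -> P) -> R) -> R) -> P): 0.6 > 0.2, so result = 0.2
((((((R -> R) -> P) -> R) -> R) -> P) -> S): 0.2 ≤ 0.5, so result = 1
~Q: Gödel ¬ of 0.4 = 0 (operand ≠ 0)
(((((((R -> R) -> P) -> R) -> R) -> P) -> S) -> ~Q): 1 > 0, so result = 0
((((((((R -> R) -> P) -> R) -> R) -> P) -> S) -> ~Q) -> R): 0 ≤ 0.6, so result = 1
(((((((((R -> R) -> P) -> R) -> R) -> P) -> S) -> ~Q) -> R) -> S): 1 > 0.5, so result = 0.5
~Q: Gödel ¬ of 0.4 = 0 (operand ≠ 0)
((((((((((R -> R) -> P) -> R) -> R) -> P) -> S) -> ~Q) -> R) -> S) -> ~Q): 0.5 > 0, so result = 0
~R: Gödel ¬ of 0.6 = 0 (operand ≠ 0)
(((((((((((R -> R) -> P) -> R) -> R) -> P) -> S) -> ~Q) -> R) -> S) -> ~Q) -> ~R): 0 ≤ 0, so result = 1
((((((((((((R -> R) -> P) -> R) -> R) -> P) -> S) -> ~Q) -> R) -> S) -> ~Q) -> ~R) -> P): 1 > 0.2, so result = 0.2
(((((((((((((R -> R) -> P) -> R) -> R) -> P) -> S) -> ~Q) -> R) -> S) -> ~Q) -> ~R) -> P) -> P): 0.2 ≤ 0.2, so result = 1
((((((((((((((R -> R) -> P) -> R) -> R) -> P) -> S) -> ~Q) -> R) -> S) -> ~Q) -> ~R) -> P) -> P) -> Q): 1 > 0.4, so result = 0.4

0.40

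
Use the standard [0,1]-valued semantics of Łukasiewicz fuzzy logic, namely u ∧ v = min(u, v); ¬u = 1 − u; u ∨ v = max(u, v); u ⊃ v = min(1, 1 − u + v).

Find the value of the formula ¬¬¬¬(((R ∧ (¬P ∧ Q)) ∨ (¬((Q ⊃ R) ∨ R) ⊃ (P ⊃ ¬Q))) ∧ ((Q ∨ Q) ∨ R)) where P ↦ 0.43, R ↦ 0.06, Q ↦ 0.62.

0.62

¬P: Łukasiewicz ¬ gives 1 − 0.43 = 0.57
(¬P ∧ Q) = min(0.57, 0.62) = 0.57
(R ∧ (¬P ∧ Q)) = min(0.06, 0.57) = 0.06
(Q ⊃ R): min(1, 1 − 0.62 + 0.06) = 0.44
((Q ⊃ R) ∨ R) = max(0.44, 0.06) = 0.44
¬((Q ⊃ R) ∨ R): Łukasiewicz ¬ gives 1 − 0.44 = 0.56
¬Q: Łukasiewicz ¬ gives 1 − 0.62 = 0.38
(P ⊃ ¬Q): min(1, 1 − 0.43 + 0.38) = 0.95
(¬((Q ⊃ R) ∨ R) ⊃ (P ⊃ ¬Q)): min(1, 1 − 0.56 + 0.95) = 1
((R ∧ (¬P ∧ Q)) ∨ (¬((Q ⊃ R) ∨ R) ⊃ (P ⊃ ¬Q))) = max(0.06, 1) = 1
(Q ∨ Q) = max(0.62, 0.62) = 0.62
((Q ∨ Q) ∨ R) = max(0.62, 0.06) = 0.62
(((R ∧ (¬P ∧ Q)) ∨ (¬((Q ⊃ R) ∨ R) ⊃ (P ⊃ ¬Q))) ∧ ((Q ∨ Q) ∨ R)) = min(1, 0.62) = 0.62
¬(((R ∧ (¬P ∧ Q)) ∨ (¬((Q ⊃ R) ∨ R) ⊃ (P ⊃ ¬Q))) ∧ ((Q ∨ Q) ∨ R)): Łukasiewicz ¬ gives 1 − 0.62 = 0.38
¬¬(((R ∧ (¬P ∧ Q)) ∨ (¬((Q ⊃ R) ∨ R) ⊃ (P ⊃ ¬Q))) ∧ ((Q ∨ Q) ∨ R)): Łukasiewicz ¬ gives 1 − 0.38 = 0.62
¬¬¬(((R ∧ (¬P ∧ Q)) ∨ (¬((Q ⊃ R) ∨ R) ⊃ (P ⊃ ¬Q))) ∧ ((Q ∨ Q) ∨ R)): Łukasiewicz ¬ gives 1 − 0.62 = 0.38
¬¬¬¬(((R ∧ (¬P ∧ Q)) ∨ (¬((Q ⊃ R) ∨ R) ⊃ (P ⊃ ¬Q))) ∧ ((Q ∨ Q) ∨ R)): Łukasiewicz ¬ gives 1 − 0.38 = 0.62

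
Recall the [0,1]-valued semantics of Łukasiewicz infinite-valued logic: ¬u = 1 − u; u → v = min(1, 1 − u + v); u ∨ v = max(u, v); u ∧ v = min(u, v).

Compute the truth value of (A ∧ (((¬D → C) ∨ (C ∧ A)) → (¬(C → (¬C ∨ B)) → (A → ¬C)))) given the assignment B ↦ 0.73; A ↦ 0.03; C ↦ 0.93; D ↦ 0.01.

0.03

¬D: Łukasiewicz ¬ gives 1 − 0.01 = 0.99
(¬D → C): min(1, 1 − 0.99 + 0.93) = 0.94
(C ∧ A) = min(0.93, 0.03) = 0.03
((¬D → C) ∨ (C ∧ A)) = max(0.94, 0.03) = 0.94
¬C: Łukasiewicz ¬ gives 1 − 0.93 = 0.07
(¬C ∨ B) = max(0.07, 0.73) = 0.73
(C → (¬C ∨ B)): min(1, 1 − 0.93 + 0.73) = 0.8
¬(C → (¬C ∨ B)): Łukasiewicz ¬ gives 1 − 0.8 = 0.2
¬C: Łukasiewicz ¬ gives 1 − 0.93 = 0.07
(A → ¬C): min(1, 1 − 0.03 + 0.07) = 1
(¬(C → (¬C ∨ B)) → (A → ¬C)): min(1, 1 − 0.2 + 1) = 1
(((¬D → C) ∨ (C ∧ A)) → (¬(C → (¬C ∨ B)) → (A → ¬C))): min(1, 1 − 0.94 + 1) = 1
(A ∧ (((¬D → C) ∨ (C ∧ A)) → (¬(C → (¬C ∨ B)) → (A → ¬C)))) = min(0.03, 1) = 0.03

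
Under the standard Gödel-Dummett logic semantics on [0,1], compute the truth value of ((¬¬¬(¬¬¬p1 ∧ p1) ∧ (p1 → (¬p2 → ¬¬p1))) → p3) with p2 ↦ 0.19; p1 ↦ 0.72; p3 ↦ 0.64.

¬p1: Gödel ¬ of 0.72 = 0 (operand ≠ 0)
¬¬p1: Gödel ¬ of 0 = 1 (operand is 0)
¬¬¬p1: Gödel ¬ of 1 = 0 (operand ≠ 0)
(¬¬¬p1 ∧ p1) = min(0, 0.72) = 0
¬(¬¬¬p1 ∧ p1): Gödel ¬ of 0 = 1 (operand is 0)
¬¬(¬¬¬p1 ∧ p1): Gödel ¬ of 1 = 0 (operand ≠ 0)
¬¬¬(¬¬¬p1 ∧ p1): Gödel ¬ of 0 = 1 (operand is 0)
¬p2: Gödel ¬ of 0.19 = 0 (operand ≠ 0)
¬p1: Gödel ¬ of 0.72 = 0 (operand ≠ 0)
¬¬p1: Gödel ¬ of 0 = 1 (operand is 0)
(¬p2 → ¬¬p1): 0 ≤ 1, so result = 1
(p1 → (¬p2 → ¬¬p1)): 0.72 ≤ 1, so result = 1
(¬¬¬(¬¬¬p1 ∧ p1) ∧ (p1 → (¬p2 → ¬¬p1))) = min(1, 1) = 1
((¬¬¬(¬¬¬p1 ∧ p1) ∧ (p1 → (¬p2 → ¬¬p1))) → p3): 1 > 0.64, so result = 0.64

0.64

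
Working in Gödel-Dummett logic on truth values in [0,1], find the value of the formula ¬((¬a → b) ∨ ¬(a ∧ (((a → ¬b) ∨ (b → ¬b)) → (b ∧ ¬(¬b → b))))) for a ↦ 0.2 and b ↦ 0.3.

0.00

¬a: Gödel ¬ of 0.2 = 0 (operand ≠ 0)
(¬a → b): 0 ≤ 0.3, so result = 1
¬b: Gödel ¬ of 0.3 = 0 (operand ≠ 0)
(a → ¬b): 0.2 > 0, so result = 0
¬b: Gödel ¬ of 0.3 = 0 (operand ≠ 0)
(b → ¬b): 0.3 > 0, so result = 0
((a → ¬b) ∨ (b → ¬b)) = max(0, 0) = 0
¬b: Gödel ¬ of 0.3 = 0 (operand ≠ 0)
(¬b → b): 0 ≤ 0.3, so result = 1
¬(¬b → b): Gödel ¬ of 1 = 0 (operand ≠ 0)
(b ∧ ¬(¬b → b)) = min(0.3, 0) = 0
(((a → ¬b) ∨ (b → ¬b)) → (b ∧ ¬(¬b → b))): 0 ≤ 0, so result = 1
(a ∧ (((a → ¬b) ∨ (b → ¬b)) → (b ∧ ¬(¬b → b)))) = min(0.2, 1) = 0.2
¬(a ∧ (((a → ¬b) ∨ (b → ¬b)) → (b ∧ ¬(¬b → b)))): Gödel ¬ of 0.2 = 0 (operand ≠ 0)
((¬a → b) ∨ ¬(a ∧ (((a → ¬b) ∨ (b → ¬b)) → (b ∧ ¬(¬b → b))))) = max(1, 0) = 1
¬((¬a → b) ∨ ¬(a ∧ (((a → ¬b) ∨ (b → ¬b)) → (b ∧ ¬(¬b → b))))): Gödel ¬ of 1 = 0 (operand ≠ 0)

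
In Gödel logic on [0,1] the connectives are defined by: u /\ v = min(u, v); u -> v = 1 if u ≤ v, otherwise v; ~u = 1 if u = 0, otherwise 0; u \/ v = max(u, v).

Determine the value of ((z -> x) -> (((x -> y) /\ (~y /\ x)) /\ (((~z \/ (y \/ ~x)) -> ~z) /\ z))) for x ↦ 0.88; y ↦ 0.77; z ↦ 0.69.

(z -> x): 0.69 ≤ 0.88, so result = 1
(x -> y): 0.88 > 0.77, so result = 0.77
~y: Gödel ¬ of 0.77 = 0 (operand ≠ 0)
(~y /\ x) = min(0, 0.88) = 0
((x -> y) /\ (~y /\ x)) = min(0.77, 0) = 0
~z: Gödel ¬ of 0.69 = 0 (operand ≠ 0)
~x: Gödel ¬ of 0.88 = 0 (operand ≠ 0)
(y \/ ~x) = max(0.77, 0) = 0.77
(~z \/ (y \/ ~x)) = max(0, 0.77) = 0.77
~z: Gödel ¬ of 0.69 = 0 (operand ≠ 0)
((~z \/ (y \/ ~x)) -> ~z): 0.77 > 0, so result = 0
(((~z \/ (y \/ ~x)) -> ~z) /\ z) = min(0, 0.69) = 0
(((x -> y) /\ (~y /\ x)) /\ (((~z \/ (y \/ ~x)) -> ~z) /\ z)) = min(0, 0) = 0
((z -> x) -> (((x -> y) /\ (~y /\ x)) /\ (((~z \/ (y \/ ~x)) -> ~z) /\ z))): 1 > 0, so result = 0

0.00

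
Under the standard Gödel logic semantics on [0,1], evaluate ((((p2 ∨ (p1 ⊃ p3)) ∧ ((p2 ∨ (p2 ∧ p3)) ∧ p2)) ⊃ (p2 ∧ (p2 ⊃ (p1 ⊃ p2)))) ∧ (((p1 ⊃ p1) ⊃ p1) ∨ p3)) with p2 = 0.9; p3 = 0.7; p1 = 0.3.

(p1 ⊃ p3): 0.3 ≤ 0.7, so result = 1
(p2 ∨ (p1 ⊃ p3)) = max(0.9, 1) = 1
(p2 ∧ p3) = min(0.9, 0.7) = 0.7
(p2 ∨ (p2 ∧ p3)) = max(0.9, 0.7) = 0.9
((p2 ∨ (p2 ∧ p3)) ∧ p2) = min(0.9, 0.9) = 0.9
((p2 ∨ (p1 ⊃ p3)) ∧ ((p2 ∨ (p2 ∧ p3)) ∧ p2)) = min(1, 0.9) = 0.9
(p1 ⊃ p2): 0.3 ≤ 0.9, so result = 1
(p2 ⊃ (p1 ⊃ p2)): 0.9 ≤ 1, so result = 1
(p2 ∧ (p2 ⊃ (p1 ⊃ p2))) = min(0.9, 1) = 0.9
(((p2 ∨ (p1 ⊃ p3)) ∧ ((p2 ∨ (p2 ∧ p3)) ∧ p2)) ⊃ (p2 ∧ (p2 ⊃ (p1 ⊃ p2)))): 0.9 ≤ 0.9, so result = 1
(p1 ⊃ p1): 0.3 ≤ 0.3, so result = 1
((p1 ⊃ p1) ⊃ p1): 1 > 0.3, so result = 0.3
(((p1 ⊃ p1) ⊃ p1) ∨ p3) = max(0.3, 0.7) = 0.7
((((p2 ∨ (p1 ⊃ p3)) ∧ ((p2 ∨ (p2 ∧ p3)) ∧ p2)) ⊃ (p2 ∧ (p2 ⊃ (p1 ⊃ p2)))) ∧ (((p1 ⊃ p1) ⊃ p1) ∨ p3)) = min(1, 0.7) = 0.7

0.70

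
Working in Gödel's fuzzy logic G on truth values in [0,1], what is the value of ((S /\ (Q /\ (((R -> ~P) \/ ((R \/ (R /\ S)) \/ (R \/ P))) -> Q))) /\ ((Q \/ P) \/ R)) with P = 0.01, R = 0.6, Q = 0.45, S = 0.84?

0.45

~P: Gödel ¬ of 0.01 = 0 (operand ≠ 0)
(R -> ~P): 0.6 > 0, so result = 0
(R /\ S) = min(0.6, 0.84) = 0.6
(R \/ (R /\ S)) = max(0.6, 0.6) = 0.6
(R \/ P) = max(0.6, 0.01) = 0.6
((R \/ (R /\ S)) \/ (R \/ P)) = max(0.6, 0.6) = 0.6
((R -> ~P) \/ ((R \/ (R /\ S)) \/ (R \/ P))) = max(0, 0.6) = 0.6
(((R -> ~P) \/ ((R \/ (R /\ S)) \/ (R \/ P))) -> Q): 0.6 > 0.45, so result = 0.45
(Q /\ (((R -> ~P) \/ ((R \/ (R /\ S)) \/ (R \/ P))) -> Q)) = min(0.45, 0.45) = 0.45
(S /\ (Q /\ (((R -> ~P) \/ ((R \/ (R /\ S)) \/ (R \/ P))) -> Q))) = min(0.84, 0.45) = 0.45
(Q \/ P) = max(0.45, 0.01) = 0.45
((Q \/ P) \/ R) = max(0.45, 0.6) = 0.6
((S /\ (Q /\ (((R -> ~P) \/ ((R \/ (R /\ S)) \/ (R \/ P))) -> Q))) /\ ((Q \/ P) \/ R)) = min(0.45, 0.6) = 0.45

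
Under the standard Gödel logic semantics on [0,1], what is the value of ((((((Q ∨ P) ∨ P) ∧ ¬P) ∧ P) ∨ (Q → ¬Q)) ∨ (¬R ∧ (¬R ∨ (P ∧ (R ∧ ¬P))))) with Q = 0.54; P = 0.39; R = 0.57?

0.00

(Q ∨ P) = max(0.54, 0.39) = 0.54
((Q ∨ P) ∨ P) = max(0.54, 0.39) = 0.54
¬P: Gödel ¬ of 0.39 = 0 (operand ≠ 0)
(((Q ∨ P) ∨ P) ∧ ¬P) = min(0.54, 0) = 0
((((Q ∨ P) ∨ P) ∧ ¬P) ∧ P) = min(0, 0.39) = 0
¬Q: Gödel ¬ of 0.54 = 0 (operand ≠ 0)
(Q → ¬Q): 0.54 > 0, so result = 0
(((((Q ∨ P) ∨ P) ∧ ¬P) ∧ P) ∨ (Q → ¬Q)) = max(0, 0) = 0
¬R: Gödel ¬ of 0.57 = 0 (operand ≠ 0)
¬R: Gödel ¬ of 0.57 = 0 (operand ≠ 0)
¬P: Gödel ¬ of 0.39 = 0 (operand ≠ 0)
(R ∧ ¬P) = min(0.57, 0) = 0
(P ∧ (R ∧ ¬P)) = min(0.39, 0) = 0
(¬R ∨ (P ∧ (R ∧ ¬P))) = max(0, 0) = 0
(¬R ∧ (¬R ∨ (P ∧ (R ∧ ¬P)))) = min(0, 0) = 0
((((((Q ∨ P) ∨ P) ∧ ¬P) ∧ P) ∨ (Q → ¬Q)) ∨ (¬R ∧ (¬R ∨ (P ∧ (R ∧ ¬P))))) = max(0, 0) = 0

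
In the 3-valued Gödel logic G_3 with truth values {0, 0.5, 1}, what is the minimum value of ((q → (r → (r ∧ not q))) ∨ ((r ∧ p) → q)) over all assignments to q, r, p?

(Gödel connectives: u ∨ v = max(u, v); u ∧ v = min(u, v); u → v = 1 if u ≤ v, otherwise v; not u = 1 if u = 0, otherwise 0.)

The minimum is attained at q = 0.5, r = 1, p = 1:
  not q: Gödel ¬ of 0.5 = 0 (operand ≠ 0)
  (r ∧ not q) = min(1, 0) = 0
  (r → (r ∧ not q)): 1 > 0, so result = 0
  (q → (r → (r ∧ not q))): 0.5 > 0, so result = 0
  (r ∧ p) = min(1, 1) = 1
  ((r ∧ p) → q): 1 > 0.5, so result = 0.5
  ((q → (r → (r ∧ not q))) ∨ ((r ∧ p) → q)) = max(0, 0.5) = 0.5
Checking all 27 assignments confirms none give a value below 0.50.

0.50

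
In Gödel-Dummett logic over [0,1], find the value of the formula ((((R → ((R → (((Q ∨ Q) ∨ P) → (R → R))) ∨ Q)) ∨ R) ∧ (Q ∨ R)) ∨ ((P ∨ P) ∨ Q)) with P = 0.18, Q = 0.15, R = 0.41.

(Q ∨ Q) = max(0.15, 0.15) = 0.15
((Q ∨ Q) ∨ P) = max(0.15, 0.18) = 0.18
(R → R): 0.41 ≤ 0.41, so result = 1
(((Q ∨ Q) ∨ P) → (R → R)): 0.18 ≤ 1, so result = 1
(R → (((Q ∨ Q) ∨ P) → (R → R))): 0.41 ≤ 1, so result = 1
((R → (((Q ∨ Q) ∨ P) → (R → R))) ∨ Q) = max(1, 0.15) = 1
(R → ((R → (((Q ∨ Q) ∨ P) → (R → R))) ∨ Q)): 0.41 ≤ 1, so result = 1
((R → ((R → (((Q ∨ Q) ∨ P) → (R → R))) ∨ Q)) ∨ R) = max(1, 0.41) = 1
(Q ∨ R) = max(0.15, 0.41) = 0.41
(((R → ((R → (((Q ∨ Q) ∨ P) → (R → R))) ∨ Q)) ∨ R) ∧ (Q ∨ R)) = min(1, 0.41) = 0.41
(P ∨ P) = max(0.18, 0.18) = 0.18
((P ∨ P) ∨ Q) = max(0.18, 0.15) = 0.18
((((R → ((R → (((Q ∨ Q) ∨ P) → (R → R))) ∨ Q)) ∨ R) ∧ (Q ∨ R)) ∨ ((P ∨ P) ∨ Q)) = max(0.41, 0.18) = 0.41

0.41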